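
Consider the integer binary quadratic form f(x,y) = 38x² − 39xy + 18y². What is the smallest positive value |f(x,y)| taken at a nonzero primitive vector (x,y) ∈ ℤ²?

translate: b→37 (≡-39 mod 76), so (38,-39,18)→(38,37,17)
flip: (38,37,17)→(17,-37,38)
translate: b→-3 (≡-37 mod 34), so (17,-37,38)→(17,-3,18)
reduced (well bottom): (17,-3,18) with a≤c, −a<b≤a
well minimum = a = 17

17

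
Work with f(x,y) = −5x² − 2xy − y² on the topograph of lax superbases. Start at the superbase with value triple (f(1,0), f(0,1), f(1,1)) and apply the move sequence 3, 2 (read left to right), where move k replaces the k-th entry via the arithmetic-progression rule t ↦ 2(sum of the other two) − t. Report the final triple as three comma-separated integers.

start (-5,-1,-8) = (f(1,0),f(0,1),f(1,1))
replace slot 3: 2·((-5)+(-1)) − (-8) = -4 → (-5,-1,-4)
replace slot 2: 2·((-5)+(-4)) − (-1) = -17 → (-5,-17,-4)

-5,-17,-4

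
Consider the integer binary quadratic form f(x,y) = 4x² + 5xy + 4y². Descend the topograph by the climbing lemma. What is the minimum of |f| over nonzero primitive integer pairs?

translate: b→-3 (≡5 mod 8), so (4,5,4)→(4,-3,3)
flip: (4,-3,3)→(3,3,4)
reduced (well bottom): (3,3,4) with a≤c, −a<b≤a
well minimum = a = 3

3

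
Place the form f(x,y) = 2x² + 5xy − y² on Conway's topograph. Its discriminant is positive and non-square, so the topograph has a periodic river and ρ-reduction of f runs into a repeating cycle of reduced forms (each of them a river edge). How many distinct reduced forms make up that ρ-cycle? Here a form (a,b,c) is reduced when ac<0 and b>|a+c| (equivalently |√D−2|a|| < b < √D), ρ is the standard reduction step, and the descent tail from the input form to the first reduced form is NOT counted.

D = 33, ⌊√D⌋ = 5
river: ρ → (-1,5,2)
river: ρ → (2,3,-3)
river: ρ → (-3,3,2)
river: ρ → (2,5,-1)
ρ-cycle length = 4 (tail of 0 descent steps not counted)

4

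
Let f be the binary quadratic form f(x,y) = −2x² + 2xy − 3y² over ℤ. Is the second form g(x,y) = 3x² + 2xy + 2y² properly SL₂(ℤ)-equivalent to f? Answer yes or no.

D₁ = -20, D₂ = -20
f is negative-definite; reduce −f:
−f: translate: b→2 (≡-2 mod 4), so (2,-2,3)→(2,2,3)
−f: reduced (well bottom): (2,2,3) with a≤c, −a<b≤a
flip sign back: reduced form of f is (-2,-2,-3)
g: flip: (3,2,2)→(2,-2,3)
g: translate: b→2 (≡-2 mod 4), so (2,-2,3)→(2,2,3)
g: reduced (well bottom): (2,2,3) with a≤c, −a<b≤a
reduced forms (-2, -2, -3) vs (2, 2, 3) ⇒ inequivalent

no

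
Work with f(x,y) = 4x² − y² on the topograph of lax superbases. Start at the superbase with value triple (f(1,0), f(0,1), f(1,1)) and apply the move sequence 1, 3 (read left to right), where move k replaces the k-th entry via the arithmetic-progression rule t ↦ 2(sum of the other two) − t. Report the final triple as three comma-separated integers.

start (4,-1,3) = (f(1,0),f(0,1),f(1,1))
replace slot 1: 2·((-1)+3) − 4 = 0 → (0,-1,3)
replace slot 3: 2·(0+(-1)) − 3 = -5 → (0,-1,-5)

0,-1,-5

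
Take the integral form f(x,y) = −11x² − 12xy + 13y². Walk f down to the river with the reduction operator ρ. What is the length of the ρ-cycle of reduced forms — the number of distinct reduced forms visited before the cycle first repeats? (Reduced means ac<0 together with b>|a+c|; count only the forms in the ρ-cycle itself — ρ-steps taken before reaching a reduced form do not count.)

D = 716, ⌊√D⌋ = 26
descent: ρ → (13,12,-11)  [lands on river]
river: ρ → (-11,10,14)
river: ρ → (14,18,-7)
river: ρ → (-7,24,5)
river: ρ → (5,26,-2)
river: ρ → (-2,26,5)
river: ρ → (5,24,-7)
river: ρ → (-7,18,14)
river: ρ → (14,10,-11)
river: ρ → (-11,12,13)
river: ρ → (13,14,-10)
river: ρ → (-10,26,1)
river: ρ → (1,26,-10)
river: ρ → (-10,14,13)
ρ-cycle length = 14 (tail of 1 descent step not counted)

14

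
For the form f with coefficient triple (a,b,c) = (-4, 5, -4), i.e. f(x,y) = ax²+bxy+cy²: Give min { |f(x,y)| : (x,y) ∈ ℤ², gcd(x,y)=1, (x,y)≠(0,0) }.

translate: b→3 (≡-5 mod 8), so (4,-5,4)→(4,3,3)
flip: (4,3,3)→(3,-3,4)
translate: b→3 (≡-3 mod 6), so (3,-3,4)→(3,3,4)
reduced (well bottom): (3,3,4) with a≤c, −a<b≤a
well minimum |f| = |-3| = 3 (negative-definite)

3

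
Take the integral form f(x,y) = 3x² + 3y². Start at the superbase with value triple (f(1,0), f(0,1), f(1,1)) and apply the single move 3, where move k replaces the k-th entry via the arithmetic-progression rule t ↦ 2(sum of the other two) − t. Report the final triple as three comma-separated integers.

start (3,3,6) = (f(1,0),f(0,1),f(1,1))
replace slot 3: 2·(3+3) − 6 = 6 → (3,3,6)

3,3,6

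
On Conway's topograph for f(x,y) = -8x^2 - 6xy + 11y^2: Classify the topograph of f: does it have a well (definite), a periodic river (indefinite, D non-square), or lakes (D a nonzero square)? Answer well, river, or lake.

D = b²−4ac = (-6)² − 4·(-8)·11 = 388
D > 0 non-square ⇒ indefinite ⇒ periodic river

river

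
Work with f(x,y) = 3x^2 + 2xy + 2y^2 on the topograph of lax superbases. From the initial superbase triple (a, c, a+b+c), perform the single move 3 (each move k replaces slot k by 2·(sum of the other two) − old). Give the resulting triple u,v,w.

start (3,2,7) = (f(1,0),f(0,1),f(1,1))
replace slot 3: 2·(3+2) − 7 = 3 → (3,2,3)

3,2,3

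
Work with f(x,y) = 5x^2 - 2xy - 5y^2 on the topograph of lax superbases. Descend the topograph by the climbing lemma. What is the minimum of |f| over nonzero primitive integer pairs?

descent: ρ → (-5,2,5)  [lands on river]
river: ρ → (5,8,-2)
river: ρ → (-2,8,5)
river: ρ → (5,2,-5)
river: ρ → (-5,8,2)
river: ρ → (2,8,-5)
closes: descent 1, river 6
min |a| on river = 2

2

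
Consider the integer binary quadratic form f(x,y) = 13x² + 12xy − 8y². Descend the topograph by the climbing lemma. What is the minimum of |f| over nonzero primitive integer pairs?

river: ρ → (-8,20,5)
river: ρ → (5,20,-8)
river: ρ → (-8,12,13)
river: ρ → (13,14,-7)
river: ρ → (-7,14,13)
river: ρ → (13,12,-8)
closes: descent 0, river 6
min |a| on river = 5

5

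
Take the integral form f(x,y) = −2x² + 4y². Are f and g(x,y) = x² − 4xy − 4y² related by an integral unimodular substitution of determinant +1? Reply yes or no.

D₁ = 32, D₂ = 32
river cycle of f (length 2): (-2, 4, 2), (2, 4, -2)
river cycle of g (length 2): (-4, 4, 1), (1, 4, -4)
cycles differ ⇒ inequivalent

no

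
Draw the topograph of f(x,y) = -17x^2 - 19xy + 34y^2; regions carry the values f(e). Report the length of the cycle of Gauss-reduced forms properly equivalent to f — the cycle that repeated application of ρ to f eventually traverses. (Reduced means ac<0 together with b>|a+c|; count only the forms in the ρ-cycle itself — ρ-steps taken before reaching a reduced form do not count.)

D = 2673, ⌊√D⌋ = 51
descent: ρ → (34,19,-17)  [lands on river]
river: ρ → (-17,49,4)
river: ρ → (4,47,-29)
river: ρ → (-29,11,22)
river: ρ → (22,33,-18)
river: ρ → (-18,39,16)
river: ρ → (16,25,-32)
river: ρ → (-32,39,9)
river: ρ → (9,51,-2)
river: ρ → (-2,49,34)
ρ-cycle length = 10 (tail of 1 descent step not counted)

10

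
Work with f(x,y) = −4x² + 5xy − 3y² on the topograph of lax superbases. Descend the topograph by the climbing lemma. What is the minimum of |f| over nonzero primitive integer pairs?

translate: b→3 (≡-5 mod 8), so (4,-5,3)→(4,3,2)
flip: (4,3,2)→(2,-3,4)
translate: b→1 (≡-3 mod 4), so (2,-3,4)→(2,1,3)
reduced (well bottom): (2,1,3) with a≤c, −a<b≤a
well minimum |f| = |-2| = 2 (negative-definite)

2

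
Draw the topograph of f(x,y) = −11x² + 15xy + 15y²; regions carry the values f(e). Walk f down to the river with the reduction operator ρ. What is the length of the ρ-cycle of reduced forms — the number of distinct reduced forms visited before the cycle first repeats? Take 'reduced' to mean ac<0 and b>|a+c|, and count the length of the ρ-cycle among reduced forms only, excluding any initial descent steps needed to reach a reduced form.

D = 885, ⌊√D⌋ = 29
river: ρ → (15,15,-11)
river: ρ → (-11,29,1)
river: ρ → (1,29,-11)
river: ρ → (-11,15,15)
ρ-cycle length = 4 (tail of 0 descent steps not counted)

4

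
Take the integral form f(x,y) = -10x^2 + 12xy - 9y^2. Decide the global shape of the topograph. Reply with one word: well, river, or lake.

D = b²−4ac = 12² − 4·(-10)·(-9) = -216
D < 0 ⇒ definite ⇒ every region one sign ⇒ single well

well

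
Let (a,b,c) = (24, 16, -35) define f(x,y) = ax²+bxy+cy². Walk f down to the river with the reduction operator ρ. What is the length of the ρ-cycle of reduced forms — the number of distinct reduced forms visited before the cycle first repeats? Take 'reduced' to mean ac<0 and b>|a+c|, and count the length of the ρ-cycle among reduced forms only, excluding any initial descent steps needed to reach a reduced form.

D = 3616, ⌊√D⌋ = 60
river: ρ → (-35,54,5)
river: ρ → (5,56,-24)
river: ρ → (-24,40,21)
river: ρ → (21,44,-20)
river: ρ → (-20,36,29)
river: ρ → (29,22,-27)
river: ρ → (-27,32,24)
river: ρ → (24,16,-35)
ρ-cycle length = 8 (tail of 0 descent steps not counted)

8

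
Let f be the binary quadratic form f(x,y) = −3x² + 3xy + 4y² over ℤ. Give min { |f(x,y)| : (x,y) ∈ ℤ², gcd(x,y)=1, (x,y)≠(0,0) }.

river: ρ → (4,5,-2)
river: ρ → (-2,7,1)
river: ρ → (1,7,-2)
river: ρ → (-2,5,4)
river: ρ → (4,3,-3)
river: ρ → (-3,3,4)
closes: descent 0, river 6
min |a| on river = 1

1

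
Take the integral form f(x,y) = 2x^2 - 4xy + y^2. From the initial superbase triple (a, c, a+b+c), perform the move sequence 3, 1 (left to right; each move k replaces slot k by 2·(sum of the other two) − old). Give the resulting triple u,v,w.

start (2,1,-1) = (f(1,0),f(0,1),f(1,1))
replace slot 3: 2·(2+1) − (-1) = 7 → (2,1,7)
replace slot 1: 2·(1+7) − 2 = 14 → (14,1,7)

14,1,7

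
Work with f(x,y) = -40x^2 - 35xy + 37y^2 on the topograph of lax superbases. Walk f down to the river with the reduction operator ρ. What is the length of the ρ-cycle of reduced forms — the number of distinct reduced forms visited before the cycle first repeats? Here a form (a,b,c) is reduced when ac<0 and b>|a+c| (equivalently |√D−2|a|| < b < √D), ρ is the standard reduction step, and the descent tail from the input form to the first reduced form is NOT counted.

D = 7145, ⌊√D⌋ = 84
descent: ρ → (37,35,-40)  [lands on river]
river: ρ → (-40,45,32)
river: ρ → (32,83,-2)
river: ρ → (-2,81,73)
river: ρ → (73,65,-10)
river: ρ → (-10,75,38)
river: ρ → (38,77,-8)
river: ρ → (-8,83,8)
river: ρ → (8,77,-38)
river: ρ → (-38,75,10)
river: ρ → (10,65,-73)
river: ρ → (-73,81,2)
river: ρ → (2,83,-32)
river: ρ → (-32,45,40)
river: ρ → (40,35,-37)
river: ρ → (-37,39,38)
river: ρ → (38,37,-38)
river: ρ → (-38,39,37)
ρ-cycle length = 18 (tail of 1 descent step not counted)

18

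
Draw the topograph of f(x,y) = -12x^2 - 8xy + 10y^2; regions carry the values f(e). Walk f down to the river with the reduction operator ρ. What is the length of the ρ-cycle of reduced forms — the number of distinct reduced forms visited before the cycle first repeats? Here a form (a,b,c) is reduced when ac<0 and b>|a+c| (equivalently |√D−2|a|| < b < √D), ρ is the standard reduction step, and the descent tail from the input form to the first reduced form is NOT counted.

D = 544, ⌊√D⌋ = 23
descent: ρ → (10,8,-12)  [lands on river]
river: ρ → (-12,16,6)
river: ρ → (6,20,-6)
river: ρ → (-6,16,12)
river: ρ → (12,8,-10)
river: ρ → (-10,12,10)
ρ-cycle length = 6 (tail of 1 descent step not counted)

6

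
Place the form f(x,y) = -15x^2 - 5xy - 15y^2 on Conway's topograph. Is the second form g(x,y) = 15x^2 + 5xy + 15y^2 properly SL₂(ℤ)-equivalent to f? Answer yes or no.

D₁ = -875, D₂ = -875
f is negative-definite; reduce −f:
−f: reduced (well bottom): (15,5,15) with a≤c, −a<b≤a
flip sign back: reduced form of f is (-15,-5,-15)
g: reduced (well bottom): (15,5,15) with a≤c, −a<b≤a
reduced forms (-15, -5, -15) vs (15, 5, 15) ⇒ inequivalent

no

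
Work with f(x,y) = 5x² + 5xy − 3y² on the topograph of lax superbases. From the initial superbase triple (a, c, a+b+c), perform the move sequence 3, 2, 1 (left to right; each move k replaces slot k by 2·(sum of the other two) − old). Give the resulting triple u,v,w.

start (5,-3,7) = (f(1,0),f(0,1),f(1,1))
replace slot 3: 2·(5+(-3)) − 7 = -3 → (5,-3,-3)
replace slot 2: 2·(5+(-3)) − (-3) = 7 → (5,7,-3)
replace slot 1: 2·(7+(-3)) − 5 = 3 → (3,7,-3)

3,7,-3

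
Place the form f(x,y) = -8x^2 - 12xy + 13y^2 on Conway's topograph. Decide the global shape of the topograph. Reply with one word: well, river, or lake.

D = b²−4ac = (-12)² − 4·(-8)·13 = 560
D > 0 non-square ⇒ indefinite ⇒ periodic river

river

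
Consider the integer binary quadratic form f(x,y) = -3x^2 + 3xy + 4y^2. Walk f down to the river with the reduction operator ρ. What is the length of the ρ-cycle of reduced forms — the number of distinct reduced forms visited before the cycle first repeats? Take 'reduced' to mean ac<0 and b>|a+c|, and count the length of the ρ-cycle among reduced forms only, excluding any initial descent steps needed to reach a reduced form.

D = 57, ⌊√D⌋ = 7
river: ρ → (4,5,-2)
river: ρ → (-2,7,1)
river: ρ → (1,7,-2)
river: ρ → (-2,5,4)
river: ρ → (4,3,-3)
river: ρ → (-3,3,4)
ρ-cycle length = 6 (tail of 0 descent steps not counted)

6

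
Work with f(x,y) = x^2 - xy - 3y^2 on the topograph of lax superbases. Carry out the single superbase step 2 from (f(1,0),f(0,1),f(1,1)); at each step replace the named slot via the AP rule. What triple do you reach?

start (1,-3,-3) = (f(1,0),f(0,1),f(1,1))
replace slot 2: 2·(1+(-3)) − (-3) = -1 → (1,-1,-3)

1,-1,-3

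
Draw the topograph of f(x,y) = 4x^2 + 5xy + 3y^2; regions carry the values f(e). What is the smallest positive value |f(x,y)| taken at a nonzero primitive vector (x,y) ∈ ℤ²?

translate: b→-3 (≡5 mod 8), so (4,5,3)→(4,-3,2)
flip: (4,-3,2)→(2,3,4)
translate: b→-1 (≡3 mod 4), so (2,3,4)→(2,-1,3)
reduced (well bottom): (2,-1,3) with a≤c, −a<b≤a
well minimum = a = 2

2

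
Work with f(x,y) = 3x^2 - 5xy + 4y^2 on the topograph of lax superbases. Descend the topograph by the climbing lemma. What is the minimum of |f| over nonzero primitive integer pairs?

translate: b→1 (≡-5 mod 6), so (3,-5,4)→(3,1,2)
flip: (3,1,2)→(2,-1,3)
reduced (well bottom): (2,-1,3) with a≤c, −a<b≤a
well minimum = a = 2

2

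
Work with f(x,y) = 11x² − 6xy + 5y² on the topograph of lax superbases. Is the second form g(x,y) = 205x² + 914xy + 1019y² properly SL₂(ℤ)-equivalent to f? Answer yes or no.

D₁ = -184, D₂ = -184
f: flip: (11,-6,5)→(5,6,11)
f: translate: b→-4 (≡6 mod 10), so (5,6,11)→(5,-4,10)
f: reduced (well bottom): (5,-4,10) with a≤c, −a<b≤a
g: translate: b→94 (≡914 mod 410), so (205,914,1019)→(205,94,11)
g: flip: (205,94,11)→(11,-94,205)
g: translate: b→-6 (≡-94 mod 22), so (11,-94,205)→(11,-6,5)
g: flip: (11,-6,5)→(5,6,11)
g: translate: b→-4 (≡6 mod 10), so (5,6,11)→(5,-4,10)
g: reduced (well bottom): (5,-4,10) with a≤c, −a<b≤a
reduced forms (5, -4, 10) vs (5, -4, 10) ⇒ equivalent

yes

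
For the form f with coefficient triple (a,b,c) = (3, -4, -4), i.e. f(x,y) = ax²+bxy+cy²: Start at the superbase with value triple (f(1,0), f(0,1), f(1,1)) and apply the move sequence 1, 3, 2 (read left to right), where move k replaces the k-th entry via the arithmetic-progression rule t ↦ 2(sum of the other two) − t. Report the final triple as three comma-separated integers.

start (3,-4,-5) = (f(1,0),f(0,1),f(1,1))
replace slot 1: 2·((-4)+(-5)) − 3 = -21 → (-21,-4,-5)
replace slot 3: 2·((-21)+(-4)) − (-5) = -45 → (-21,-4,-45)
replace slot 2: 2·((-21)+(-45)) − (-4) = -128 → (-21,-128,-45)

-21,-128,-45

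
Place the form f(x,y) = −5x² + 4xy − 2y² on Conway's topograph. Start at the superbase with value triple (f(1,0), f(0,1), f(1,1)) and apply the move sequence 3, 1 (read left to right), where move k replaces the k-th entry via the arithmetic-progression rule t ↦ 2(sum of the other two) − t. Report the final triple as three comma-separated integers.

start (-5,-2,-3) = (f(1,0),f(0,1),f(1,1))
replace slot 3: 2·((-5)+(-2)) − (-3) = -11 → (-5,-2,-11)
replace slot 1: 2·((-2)+(-11)) − (-5) = -21 → (-21,-2,-11)

-21,-2,-11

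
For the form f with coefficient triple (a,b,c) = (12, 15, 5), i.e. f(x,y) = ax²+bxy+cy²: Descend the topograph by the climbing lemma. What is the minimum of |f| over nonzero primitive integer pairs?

translate: b→-9 (≡15 mod 24), so (12,15,5)→(12,-9,2)
flip: (12,-9,2)→(2,9,12)
translate: b→1 (≡9 mod 4), so (2,9,12)→(2,1,2)
reduced (well bottom): (2,1,2) with a≤c, −a<b≤a
well minimum = a = 2

2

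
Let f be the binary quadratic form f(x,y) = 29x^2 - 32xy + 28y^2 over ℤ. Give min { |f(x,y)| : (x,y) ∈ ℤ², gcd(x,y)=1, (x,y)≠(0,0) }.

translate: b→26 (≡-32 mod 58), so (29,-32,28)→(29,26,25)
flip: (29,26,25)→(25,-26,29)
translate: b→24 (≡-26 mod 50), so (25,-26,29)→(25,24,28)
reduced (well bottom): (25,24,28) with a≤c, −a<b≤a
well minimum = a = 25

25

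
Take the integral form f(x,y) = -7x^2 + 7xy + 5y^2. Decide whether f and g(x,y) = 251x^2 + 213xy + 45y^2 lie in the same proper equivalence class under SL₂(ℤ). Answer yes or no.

D₁ = 189, D₂ = 189
river cycle of f (length 4): (5, 13, -1), (-1, 13, 5), (5, 7, -7), (-7, 7, 5)
river cycle of g (length 4): (5, 13, -1), (-1, 13, 5), (5, 7, -7), (-7, 7, 5)
cycles coincide ⇒ equivalent

yes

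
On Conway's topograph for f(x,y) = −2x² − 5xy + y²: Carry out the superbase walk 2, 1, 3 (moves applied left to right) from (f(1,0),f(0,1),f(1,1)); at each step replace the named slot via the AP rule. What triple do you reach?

start (-2,1,-6) = (f(1,0),f(0,1),f(1,1))
replace slot 2: 2·((-2)+(-6)) − 1 = -17 → (-2,-17,-6)
replace slot 1: 2·((-17)+(-6)) − (-2) = -44 → (-44,-17,-6)
replace slot 3: 2·((-44)+(-17)) − (-6) = -116 → (-44,-17,-116)

-44,-17,-116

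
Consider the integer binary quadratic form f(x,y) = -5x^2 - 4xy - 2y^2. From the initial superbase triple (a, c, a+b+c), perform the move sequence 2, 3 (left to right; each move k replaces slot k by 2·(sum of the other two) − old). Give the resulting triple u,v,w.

start (-5,-2,-11) = (f(1,0),f(0,1),f(1,1))
replace slot 2: 2·((-5)+(-11)) − (-2) = -30 → (-5,-30,-11)
replace slot 3: 2·((-5)+(-30)) − (-11) = -59 → (-5,-30,-59)

-5,-30,-59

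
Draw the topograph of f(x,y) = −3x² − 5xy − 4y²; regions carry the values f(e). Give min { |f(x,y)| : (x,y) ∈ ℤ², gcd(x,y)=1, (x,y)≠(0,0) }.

translate: b→-1 (≡5 mod 6), so (3,5,4)→(3,-1,2)
flip: (3,-1,2)→(2,1,3)
reduced (well bottom): (2,1,3) with a≤c, −a<b≤a
well minimum |f| = |-2| = 2 (negative-definite)

2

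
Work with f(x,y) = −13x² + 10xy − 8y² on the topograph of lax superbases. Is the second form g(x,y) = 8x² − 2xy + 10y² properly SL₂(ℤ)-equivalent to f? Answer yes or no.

D₁ = -316, D₂ = -316
f is negative-definite; reduce −f:
−f: flip: (13,-10,8)→(8,10,13)
−f: translate: b→-6 (≡10 mod 16), so (8,10,13)→(8,-6,11)
−f: reduced (well bottom): (8,-6,11) with a≤c, −a<b≤a
flip sign back: reduced form of f is (-8,6,-11)
g: reduced (well bottom): (8,-2,10) with a≤c, −a<b≤a
reduced forms (-8, 6, -11) vs (8, -2, 10) ⇒ inequivalent

no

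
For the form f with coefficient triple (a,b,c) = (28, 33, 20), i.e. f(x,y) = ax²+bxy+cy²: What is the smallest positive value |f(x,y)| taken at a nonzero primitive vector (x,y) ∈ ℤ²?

translate: b→-23 (≡33 mod 56), so (28,33,20)→(28,-23,15)
flip: (28,-23,15)→(15,23,28)
translate: b→-7 (≡23 mod 30), so (15,23,28)→(15,-7,20)
reduced (well bottom): (15,-7,20) with a≤c, −a<b≤a
well minimum = a = 15

15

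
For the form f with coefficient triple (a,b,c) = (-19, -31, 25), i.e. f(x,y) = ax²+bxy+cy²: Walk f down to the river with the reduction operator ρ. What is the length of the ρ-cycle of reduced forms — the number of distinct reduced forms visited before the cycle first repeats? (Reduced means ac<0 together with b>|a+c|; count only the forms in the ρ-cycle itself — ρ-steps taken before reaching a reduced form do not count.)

D = 2861, ⌊√D⌋ = 53
descent: ρ → (25,31,-19)  [lands on river]
river: ρ → (-19,45,11)
river: ρ → (11,43,-23)
river: ρ → (-23,49,5)
river: ρ → (5,51,-13)
river: ρ → (-13,53,1)
river: ρ → (1,53,-13)
river: ρ → (-13,51,5)
river: ρ → (5,49,-23)
river: ρ → (-23,43,11)
river: ρ → (11,45,-19)
river: ρ → (-19,31,25)
river: ρ → (25,19,-25)
river: ρ → (-25,31,19)
river: ρ → (19,45,-11)
river: ρ → (-11,43,23)
river: ρ → (23,49,-5)
river: ρ → (-5,51,13)
river: ρ → (13,53,-1)
river: ρ → (-1,53,13)
river: ρ → (13,51,-5)
river: ρ → (-5,49,23)
river: ρ → (23,43,-11)
river: ρ → (-11,45,19)
river: ρ → (19,31,-25)
river: ρ → (-25,19,25)
ρ-cycle length = 26 (tail of 1 descent step not counted)

26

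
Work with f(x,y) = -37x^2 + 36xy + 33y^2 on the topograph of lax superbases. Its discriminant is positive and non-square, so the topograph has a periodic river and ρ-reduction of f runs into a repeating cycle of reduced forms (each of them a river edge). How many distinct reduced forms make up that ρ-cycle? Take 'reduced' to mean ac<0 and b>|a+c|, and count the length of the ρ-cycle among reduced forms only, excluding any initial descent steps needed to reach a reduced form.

D = 6180, ⌊√D⌋ = 78
river: ρ → (33,30,-40)
river: ρ → (-40,50,23)
river: ρ → (23,42,-48)
river: ρ → (-48,54,17)
river: ρ → (17,48,-57)
river: ρ → (-57,66,8)
river: ρ → (8,78,-3)
river: ρ → (-3,78,8)
river: ρ → (8,66,-57)
river: ρ → (-57,48,17)
river: ρ → (17,54,-48)
river: ρ → (-48,42,23)
river: ρ → (23,50,-40)
river: ρ → (-40,30,33)
river: ρ → (33,36,-37)
river: ρ → (-37,38,32)
river: ρ → (32,26,-43)
river: ρ → (-43,60,15)
river: ρ → (15,60,-43)
river: ρ → (-43,26,32)
river: ρ → (32,38,-37)
river: ρ → (-37,36,33)
ρ-cycle length = 22 (tail of 0 descent steps not counted)

22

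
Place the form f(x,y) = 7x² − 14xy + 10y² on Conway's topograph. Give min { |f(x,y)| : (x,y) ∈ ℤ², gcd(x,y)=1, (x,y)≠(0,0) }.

translate: b→0 (≡-14 mod 14), so (7,-14,10)→(7,0,3)
flip: (7,0,3)→(3,0,7)
reduced (well bottom): (3,0,7) with a≤c, −a<b≤a
well minimum = a = 3

3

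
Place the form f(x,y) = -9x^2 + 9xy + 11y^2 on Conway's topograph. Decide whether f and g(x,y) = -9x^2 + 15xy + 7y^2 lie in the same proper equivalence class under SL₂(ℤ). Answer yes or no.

D₁ = 477, D₂ = 477
river cycle of f (length 8): (11, 13, -7), (-7, 15, 9), (9, 21, -1), (-1, 21, 9), (9, 15, -7), (-7, 13, 11), (11, 9, -9), (-9, 9, 11)
river cycle of g (length 8): (7, 13, -11), (-11, 9, 9), (9, 9, -11), (-11, 13, 7), (7, 15, -9), (-9, 21, 1), (1, 21, -9), (-9, 15, 7)
cycles differ ⇒ inequivalent

no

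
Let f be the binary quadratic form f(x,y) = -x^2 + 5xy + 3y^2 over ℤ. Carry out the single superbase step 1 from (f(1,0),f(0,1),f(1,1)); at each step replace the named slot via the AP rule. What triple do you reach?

start (-1,3,7) = (f(1,0),f(0,1),f(1,1))
replace slot 1: 2·(3+7) − (-1) = 21 → (21,3,7)

21,3,7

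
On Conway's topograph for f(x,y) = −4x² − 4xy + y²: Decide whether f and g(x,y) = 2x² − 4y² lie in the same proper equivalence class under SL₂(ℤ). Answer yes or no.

D₁ = 32, D₂ = 32
river cycle of f (length 2): (1, 4, -4), (-4, 4, 1)
river cycle of g (length 2): (2, 4, -2), (-2, 4, 2)
cycles differ ⇒ inequivalent

no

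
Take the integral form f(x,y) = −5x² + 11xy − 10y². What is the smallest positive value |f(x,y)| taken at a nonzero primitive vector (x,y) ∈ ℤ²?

translate: b→-1 (≡-11 mod 10), so (5,-11,10)→(5,-1,4)
flip: (5,-1,4)→(4,1,5)
reduced (well bottom): (4,1,5) with a≤c, −a<b≤a
well minimum |f| = |-4| = 4 (negative-definite)

4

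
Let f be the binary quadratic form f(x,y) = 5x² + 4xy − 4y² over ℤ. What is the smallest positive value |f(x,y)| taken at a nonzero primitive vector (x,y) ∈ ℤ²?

river: ρ → (-4,4,5)
river: ρ → (5,6,-3)
river: ρ → (-3,6,5)
river: ρ → (5,4,-4)
closes: descent 0, river 4
min |a| on river = 3

3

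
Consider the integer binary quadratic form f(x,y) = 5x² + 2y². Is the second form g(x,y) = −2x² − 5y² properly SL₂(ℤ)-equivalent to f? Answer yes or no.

D₁ = -40, D₂ = -40
f: flip: (5,0,2)→(2,0,5)
f: reduced (well bottom): (2,0,5) with a≤c, −a<b≤a
g is negative-definite; reduce −g:
−g: reduced (well bottom): (2,0,5) with a≤c, −a<b≤a
flip sign back: reduced form of g is (-2,0,-5)
reduced forms (2, 0, 5) vs (-2, 0, -5) ⇒ inequivalent

no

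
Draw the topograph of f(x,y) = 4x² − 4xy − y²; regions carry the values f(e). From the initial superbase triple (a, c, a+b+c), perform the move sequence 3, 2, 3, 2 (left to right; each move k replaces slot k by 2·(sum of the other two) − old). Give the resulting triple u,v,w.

start (4,-1,-1) = (f(1,0),f(0,1),f(1,1))
replace slot 3: 2·(4+(-1)) − (-1) = 7 → (4,-1,7)
replace slot 2: 2·(4+7) − (-1) = 23 → (4,23,7)
replace slot 3: 2·(4+23) − 7 = 47 → (4,23,47)
replace slot 2: 2·(4+47) − 23 = 79 → (4,79,47)

4,79,47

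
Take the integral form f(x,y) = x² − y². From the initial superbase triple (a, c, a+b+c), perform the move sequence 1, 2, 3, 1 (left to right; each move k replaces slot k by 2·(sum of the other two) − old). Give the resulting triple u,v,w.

start (1,-1,0) = (f(1,0),f(0,1),f(1,1))
replace slot 1: 2·((-1)+0) − 1 = -3 → (-3,-1,0)
replace slot 2: 2·((-3)+0) − (-1) = -5 → (-3,-5,0)
replace slot 3: 2·((-3)+(-5)) − 0 = -16 → (-3,-5,-16)
replace slot 1: 2·((-5)+(-16)) − (-3) = -39 → (-39,-5,-16)

-39,-5,-16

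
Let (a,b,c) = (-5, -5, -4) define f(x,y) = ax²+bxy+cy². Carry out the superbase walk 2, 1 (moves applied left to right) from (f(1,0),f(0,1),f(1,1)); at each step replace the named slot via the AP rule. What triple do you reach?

start (-5,-4,-14) = (f(1,0),f(0,1),f(1,1))
replace slot 2: 2·((-5)+(-14)) − (-4) = -34 → (-5,-34,-14)
replace slot 1: 2·((-34)+(-14)) − (-5) = -91 → (-91,-34,-14)

-91,-34,-14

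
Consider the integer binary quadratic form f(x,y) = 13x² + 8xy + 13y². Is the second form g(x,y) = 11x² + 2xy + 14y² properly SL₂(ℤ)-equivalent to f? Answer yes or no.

D₁ = -612, D₂ = -612
f: reduced (well bottom): (13,8,13) with a≤c, −a<b≤a
g: reduced (well bottom): (11,2,14) with a≤c, −a<b≤a
reduced forms (13, 8, 13) vs (11, 2, 14) ⇒ inequivalent

no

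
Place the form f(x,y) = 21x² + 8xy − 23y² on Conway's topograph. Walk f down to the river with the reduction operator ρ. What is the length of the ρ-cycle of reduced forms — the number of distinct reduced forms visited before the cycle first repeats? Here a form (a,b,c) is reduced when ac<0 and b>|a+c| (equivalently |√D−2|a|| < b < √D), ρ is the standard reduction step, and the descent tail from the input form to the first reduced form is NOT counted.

D = 1996, ⌊√D⌋ = 44
river: ρ → (-23,38,6)
river: ρ → (6,34,-35)
river: ρ → (-35,36,5)
river: ρ → (5,44,-3)
river: ρ → (-3,40,33)
river: ρ → (33,26,-10)
river: ρ → (-10,34,21)
river: ρ → (21,8,-23)
ρ-cycle length = 8 (tail of 0 descent steps not counted)

8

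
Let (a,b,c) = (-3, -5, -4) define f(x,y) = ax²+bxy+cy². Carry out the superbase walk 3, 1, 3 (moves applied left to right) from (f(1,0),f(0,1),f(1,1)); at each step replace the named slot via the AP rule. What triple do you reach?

start (-3,-4,-12) = (f(1,0),f(0,1),f(1,1))
replace slot 3: 2·((-3)+(-4)) − (-12) = -2 → (-3,-4,-2)
replace slot 1: 2·((-4)+(-2)) − (-3) = -9 → (-9,-4,-2)
replace slot 3: 2·((-9)+(-4)) − (-2) = -24 → (-9,-4,-24)

-9,-4,-24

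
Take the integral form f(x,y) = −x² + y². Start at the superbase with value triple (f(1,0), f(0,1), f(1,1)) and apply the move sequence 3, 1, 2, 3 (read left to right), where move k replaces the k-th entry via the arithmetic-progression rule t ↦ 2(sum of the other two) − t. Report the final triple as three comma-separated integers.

start (-1,1,0) = (f(1,0),f(0,1),f(1,1))
replace slot 3: 2·((-1)+1) − 0 = 0 → (-1,1,0)
replace slot 1: 2·(1+0) − (-1) = 3 → (3,1,0)
replace slot 2: 2·(3+0) − 1 = 5 → (3,5,0)
replace slot 3: 2·(3+5) − 0 = 16 → (3,5,16)

3,5,16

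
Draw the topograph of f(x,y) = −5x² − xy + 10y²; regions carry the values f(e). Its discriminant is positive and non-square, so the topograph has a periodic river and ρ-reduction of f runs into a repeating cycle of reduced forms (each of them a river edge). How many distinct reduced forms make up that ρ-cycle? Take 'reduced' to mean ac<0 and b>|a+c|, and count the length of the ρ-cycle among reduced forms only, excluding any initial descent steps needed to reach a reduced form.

D = 201, ⌊√D⌋ = 14
descent: ρ → (10,1,-5)
descent: ρ → (-5,9,6)  [lands on river]
river: ρ → (6,3,-8)
river: ρ → (-8,13,1)
river: ρ → (1,13,-8)
river: ρ → (-8,3,6)
river: ρ → (6,9,-5)
river: ρ → (-5,11,4)
river: ρ → (4,13,-2)
river: ρ → (-2,11,10)
river: ρ → (10,9,-3)
river: ρ → (-3,9,10)
river: ρ → (10,11,-2)
river: ρ → (-2,13,4)
river: ρ → (4,11,-5)
ρ-cycle length = 14 (tail of 2 descent steps not counted)

14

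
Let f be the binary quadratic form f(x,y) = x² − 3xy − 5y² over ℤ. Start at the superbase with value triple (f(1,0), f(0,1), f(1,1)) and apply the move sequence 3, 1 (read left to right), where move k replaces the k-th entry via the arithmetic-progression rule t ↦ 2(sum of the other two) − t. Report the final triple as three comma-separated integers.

start (1,-5,-7) = (f(1,0),f(0,1),f(1,1))
replace slot 3: 2·(1+(-5)) − (-7) = -1 → (1,-5,-1)
replace slot 1: 2·((-5)+(-1)) − 1 = -13 → (-13,-5,-1)

-13,-5,-1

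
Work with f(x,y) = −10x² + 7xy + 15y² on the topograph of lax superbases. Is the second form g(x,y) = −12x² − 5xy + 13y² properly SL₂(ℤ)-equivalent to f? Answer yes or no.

D₁ = 649, D₂ = 649
river cycle of f (length 34): (15, 23, -2), (-2, 25, 3), (3, 23, -10), (-10, 17, 9), (9, 19, -8), (-8, 13, 15), (15, 17, -6), (-6, 19, 12), (12, 5, -13), (-13, 21, 4), … (24 more)
river cycle of g (length 34): (13, 5, -12), (-12, 19, 6), (6, 17, -15), (-15, 13, 8), (8, 19, -9), (-9, 17, 10), (10, 23, -3), (-3, 25, 2), (2, 23, -15), (-15, 7, 10), … (24 more)
cycles differ ⇒ inequivalent

no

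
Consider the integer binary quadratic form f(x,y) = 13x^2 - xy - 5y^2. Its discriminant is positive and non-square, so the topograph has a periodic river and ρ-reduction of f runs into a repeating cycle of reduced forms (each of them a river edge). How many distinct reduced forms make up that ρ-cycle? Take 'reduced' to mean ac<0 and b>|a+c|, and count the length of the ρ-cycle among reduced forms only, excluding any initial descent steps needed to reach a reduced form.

D = 261, ⌊√D⌋ = 16
descent: ρ → (-5,11,7)  [lands on river]
river: ρ → (7,3,-9)
river: ρ → (-9,15,1)
river: ρ → (1,15,-9)
river: ρ → (-9,3,7)
river: ρ → (7,11,-5)
river: ρ → (-5,9,9)
river: ρ → (9,9,-5)
ρ-cycle length = 8 (tail of 1 descent step not counted)

8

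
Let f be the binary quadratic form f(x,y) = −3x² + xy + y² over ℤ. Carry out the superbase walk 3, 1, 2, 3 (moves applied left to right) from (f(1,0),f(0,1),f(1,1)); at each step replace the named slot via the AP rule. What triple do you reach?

start (-3,1,-1) = (f(1,0),f(0,1),f(1,1))
replace slot 3: 2·((-3)+1) − (-1) = -3 → (-3,1,-3)
replace slot 1: 2·(1+(-3)) − (-3) = -1 → (-1,1,-3)
replace slot 2: 2·((-1)+(-3)) − 1 = -9 → (-1,-9,-3)
replace slot 3: 2·((-1)+(-9)) − (-3) = -17 → (-1,-9,-17)

-1,-9,-17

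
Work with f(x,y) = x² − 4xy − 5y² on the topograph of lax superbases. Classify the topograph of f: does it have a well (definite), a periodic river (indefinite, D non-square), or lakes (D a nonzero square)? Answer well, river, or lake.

D = b²−4ac = (-4)² − 4·1·(-5) = 36
D = 6² is a perfect square ⇒ form factors over ℤ ⇒ lakes

lake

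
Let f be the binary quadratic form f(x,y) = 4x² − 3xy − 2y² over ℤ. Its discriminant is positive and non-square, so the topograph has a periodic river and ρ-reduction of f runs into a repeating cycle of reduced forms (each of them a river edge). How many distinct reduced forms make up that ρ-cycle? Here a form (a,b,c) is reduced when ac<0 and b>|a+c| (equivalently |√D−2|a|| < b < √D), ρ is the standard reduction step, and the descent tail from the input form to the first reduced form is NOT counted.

D = 41, ⌊√D⌋ = 6
descent: ρ → (-2,3,4)  [lands on river]
river: ρ → (4,5,-1)
river: ρ → (-1,5,4)
river: ρ → (4,3,-2)
river: ρ → (-2,5,2)
river: ρ → (2,3,-4)
river: ρ → (-4,5,1)
river: ρ → (1,5,-4)
river: ρ → (-4,3,2)
river: ρ → (2,5,-2)
ρ-cycle length = 10 (tail of 1 descent step not counted)

10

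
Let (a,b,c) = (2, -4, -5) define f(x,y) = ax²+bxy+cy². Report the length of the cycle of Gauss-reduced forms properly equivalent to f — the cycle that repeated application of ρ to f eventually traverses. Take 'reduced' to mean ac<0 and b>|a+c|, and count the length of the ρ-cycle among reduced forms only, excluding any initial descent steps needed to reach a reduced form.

D = 56, ⌊√D⌋ = 7
descent: ρ → (-5,4,2)  [lands on river]
river: ρ → (2,4,-5)
river: ρ → (-5,6,1)
river: ρ → (1,6,-5)
ρ-cycle length = 4 (tail of 1 descent step not counted)

4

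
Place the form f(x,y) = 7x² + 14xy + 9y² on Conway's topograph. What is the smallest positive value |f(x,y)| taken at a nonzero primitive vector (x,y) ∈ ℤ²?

translate: b→0 (≡14 mod 14), so (7,14,9)→(7,0,2)
flip: (7,0,2)→(2,0,7)
reduced (well bottom): (2,0,7) with a≤c, −a<b≤a
well minimum = a = 2

2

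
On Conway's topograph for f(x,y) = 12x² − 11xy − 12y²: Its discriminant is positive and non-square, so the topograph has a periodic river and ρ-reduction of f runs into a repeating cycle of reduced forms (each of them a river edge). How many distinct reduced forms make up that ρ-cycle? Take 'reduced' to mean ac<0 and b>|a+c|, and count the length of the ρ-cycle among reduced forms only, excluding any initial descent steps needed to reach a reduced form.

D = 697, ⌊√D⌋ = 26
descent: ρ → (-12,11,12)  [lands on river]
river: ρ → (12,13,-11)
river: ρ → (-11,9,14)
river: ρ → (14,19,-6)
river: ρ → (-6,17,17)
river: ρ → (17,17,-6)
river: ρ → (-6,19,14)
river: ρ → (14,9,-11)
river: ρ → (-11,13,12)
river: ρ → (12,11,-12)
river: ρ → (-12,13,11)
river: ρ → (11,9,-14)
river: ρ → (-14,19,6)
river: ρ → (6,17,-17)
river: ρ → (-17,17,6)
river: ρ → (6,19,-14)
river: ρ → (-14,9,11)
river: ρ → (11,13,-12)
ρ-cycle length = 18 (tail of 1 descent step not counted)

18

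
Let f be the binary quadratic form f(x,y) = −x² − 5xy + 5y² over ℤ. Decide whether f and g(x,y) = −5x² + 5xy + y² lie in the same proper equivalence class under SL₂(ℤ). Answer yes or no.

D₁ = 45, D₂ = 45
river cycle of f (length 2): (5, 5, -1), (-1, 5, 5)
river cycle of g (length 2): (1, 5, -5), (-5, 5, 1)
cycles differ ⇒ inequivalent

no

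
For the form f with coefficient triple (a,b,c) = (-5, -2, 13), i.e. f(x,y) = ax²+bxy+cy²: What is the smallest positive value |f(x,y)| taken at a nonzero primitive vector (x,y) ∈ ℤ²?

descent: ρ → (13,2,-5)
descent: ρ → (-5,8,10)  [lands on river]
river: ρ → (10,12,-3)
river: ρ → (-3,12,10)
river: ρ → (10,8,-5)
river: ρ → (-5,12,6)
river: ρ → (6,12,-5)
closes: descent 2, river 6
min |a| on river = 3

3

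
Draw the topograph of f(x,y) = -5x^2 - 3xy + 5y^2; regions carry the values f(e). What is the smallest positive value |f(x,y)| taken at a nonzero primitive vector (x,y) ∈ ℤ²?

descent: ρ → (5,3,-5)  [lands on river]
river: ρ → (-5,7,3)
river: ρ → (3,5,-7)
river: ρ → (-7,9,1)
river: ρ → (1,9,-7)
river: ρ → (-7,5,3)
river: ρ → (3,7,-5)
river: ρ → (-5,3,5)
river: ρ → (5,7,-3)
river: ρ → (-3,5,7)
river: ρ → (7,9,-1)
river: ρ → (-1,9,7)
river: ρ → (7,5,-3)
river: ρ → (-3,7,5)
closes: descent 1, river 14
min |a| on river = 1

1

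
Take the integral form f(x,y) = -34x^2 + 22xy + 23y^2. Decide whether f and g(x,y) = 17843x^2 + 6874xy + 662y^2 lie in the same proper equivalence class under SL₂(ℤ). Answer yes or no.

D₁ = 3612, D₂ = 3612
river cycle of f (length 10): (23, 24, -33), (-33, 42, 14), (14, 42, -33), (-33, 24, 23), (23, 22, -34), (-34, 46, 11), (11, 42, -42), (-42, 42, 11), (11, 46, -34), (-34, 22, 23)
river cycle of g (length 10): (23, 24, -33), (-33, 42, 14), (14, 42, -33), (-33, 24, 23), (23, 22, -34), (-34, 46, 11), (11, 42, -42), (-42, 42, 11), (11, 46, -34), (-34, 22, 23)
cycles coincide ⇒ equivalent

yes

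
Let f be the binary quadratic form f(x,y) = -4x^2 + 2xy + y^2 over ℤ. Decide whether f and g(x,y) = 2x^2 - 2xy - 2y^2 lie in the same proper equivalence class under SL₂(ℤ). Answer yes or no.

D₁ = 20, D₂ = 20
river cycle of f (length 2): (1, 4, -1), (-1, 4, 1)
river cycle of g (length 2): (-2, 2, 2), (2, 2, -2)
cycles differ ⇒ inequivalent

no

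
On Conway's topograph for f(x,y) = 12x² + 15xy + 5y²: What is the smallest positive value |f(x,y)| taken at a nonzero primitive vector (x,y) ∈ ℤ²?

translate: b→-9 (≡15 mod 24), so (12,15,5)→(12,-9,2)
flip: (12,-9,2)→(2,9,12)
translate: b→1 (≡9 mod 4), so (2,9,12)→(2,1,2)
reduced (well bottom): (2,1,2) with a≤c, −a<b≤a
well minimum = a = 2

2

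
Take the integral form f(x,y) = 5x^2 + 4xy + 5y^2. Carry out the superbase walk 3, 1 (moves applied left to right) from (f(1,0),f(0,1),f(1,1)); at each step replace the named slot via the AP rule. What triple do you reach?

start (5,5,14) = (f(1,0),f(0,1),f(1,1))
replace slot 3: 2·(5+5) − 14 = 6 → (5,5,6)
replace slot 1: 2·(5+6) − 5 = 17 → (17,5,6)

17,5,6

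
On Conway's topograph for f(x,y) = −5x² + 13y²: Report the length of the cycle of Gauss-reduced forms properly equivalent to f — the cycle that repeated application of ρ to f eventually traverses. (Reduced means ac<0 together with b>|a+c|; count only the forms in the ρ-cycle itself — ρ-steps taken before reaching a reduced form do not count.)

D = 260, ⌊√D⌋ = 16
descent: ρ → (13,0,-5)
descent: ρ → (-5,10,8)  [lands on river]
river: ρ → (8,6,-7)
river: ρ → (-7,8,7)
river: ρ → (7,6,-8)
river: ρ → (-8,10,5)
river: ρ → (5,10,-8)
river: ρ → (-8,6,7)
river: ρ → (7,8,-7)
river: ρ → (-7,6,8)
river: ρ → (8,10,-5)
ρ-cycle length = 10 (tail of 2 descent steps not counted)

10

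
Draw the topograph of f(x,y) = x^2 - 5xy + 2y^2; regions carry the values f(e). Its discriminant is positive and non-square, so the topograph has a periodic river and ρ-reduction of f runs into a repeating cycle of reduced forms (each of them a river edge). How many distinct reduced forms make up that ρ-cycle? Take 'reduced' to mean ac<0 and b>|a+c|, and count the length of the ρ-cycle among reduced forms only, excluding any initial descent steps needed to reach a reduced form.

D = 17, ⌊√D⌋ = 4
descent: ρ → (2,1,-2)  [lands on river]
river: ρ → (-2,3,1)
river: ρ → (1,3,-2)
river: ρ → (-2,1,2)
river: ρ → (2,3,-1)
river: ρ → (-1,3,2)
ρ-cycle length = 6 (tail of 1 descent step not counted)

6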